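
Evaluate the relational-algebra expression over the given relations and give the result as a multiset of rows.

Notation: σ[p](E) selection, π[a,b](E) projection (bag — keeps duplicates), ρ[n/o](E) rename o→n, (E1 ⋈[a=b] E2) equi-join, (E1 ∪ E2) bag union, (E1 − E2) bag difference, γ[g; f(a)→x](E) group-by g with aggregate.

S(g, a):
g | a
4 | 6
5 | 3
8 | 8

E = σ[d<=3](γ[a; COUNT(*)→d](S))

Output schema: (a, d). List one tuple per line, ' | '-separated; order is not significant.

Per-node cardinality:
  S → 3
  γ[a; COUNT(*)→d](S) → 3
  σ[d<=3](γ[a; COUNT(*)→d](S)) → 3

== RESULT ==
a | d
3 | 1
6 | 1
8 | 1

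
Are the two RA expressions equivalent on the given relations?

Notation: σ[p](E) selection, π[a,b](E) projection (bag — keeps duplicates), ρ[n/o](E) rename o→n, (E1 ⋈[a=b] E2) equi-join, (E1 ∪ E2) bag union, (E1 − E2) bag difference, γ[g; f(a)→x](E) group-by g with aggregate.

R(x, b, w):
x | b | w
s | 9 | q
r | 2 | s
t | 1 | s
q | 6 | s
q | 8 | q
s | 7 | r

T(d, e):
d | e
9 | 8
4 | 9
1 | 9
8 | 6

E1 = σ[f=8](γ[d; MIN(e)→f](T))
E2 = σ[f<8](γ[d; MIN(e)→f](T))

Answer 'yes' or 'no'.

E1 row counts bottom-up:
  T → 4
  γ[d; MIN(e)→f](T) → 4
  σ[f=8](γ[d; MIN(e)→f](T)) → 1
E2 row counts bottom-up:
  T → 4
  γ[d; MIN(e)→f](T) → 4
  σ[f<8](γ[d; MIN(e)→f](T)) → 1

E1 result:
d | f
9 | 8
E2 result:
d | f
8 | 6
Witness: (9, 8) appears 1× in E1 but 0× in E2.

no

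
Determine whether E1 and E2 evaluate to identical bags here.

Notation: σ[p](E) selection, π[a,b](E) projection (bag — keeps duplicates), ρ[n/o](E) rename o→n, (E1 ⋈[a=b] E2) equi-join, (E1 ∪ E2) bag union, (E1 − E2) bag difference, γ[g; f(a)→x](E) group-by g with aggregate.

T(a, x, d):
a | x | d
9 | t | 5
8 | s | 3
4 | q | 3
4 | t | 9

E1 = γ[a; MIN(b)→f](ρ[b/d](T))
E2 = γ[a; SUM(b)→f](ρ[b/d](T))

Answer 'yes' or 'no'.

E1 per-node cardinality:
  T → 4
  ρ[b/d](T) → 4
  γ[a; MIN(b)→f](ρ[b/d](T)) → 3
E2 per-node cardinality:
  T → 4
  ρ[b/d](T) → 4
  γ[a; SUM(b)→f](ρ[b/d](T)) → 3

E1 result:
a | f
4 | 3
8 | 3
9 | 5
E2 result:
a | f
4 | 12
8 | 3
9 | 5
Witness: (4, 3) appears 1× in E1 but 0× in E2.

no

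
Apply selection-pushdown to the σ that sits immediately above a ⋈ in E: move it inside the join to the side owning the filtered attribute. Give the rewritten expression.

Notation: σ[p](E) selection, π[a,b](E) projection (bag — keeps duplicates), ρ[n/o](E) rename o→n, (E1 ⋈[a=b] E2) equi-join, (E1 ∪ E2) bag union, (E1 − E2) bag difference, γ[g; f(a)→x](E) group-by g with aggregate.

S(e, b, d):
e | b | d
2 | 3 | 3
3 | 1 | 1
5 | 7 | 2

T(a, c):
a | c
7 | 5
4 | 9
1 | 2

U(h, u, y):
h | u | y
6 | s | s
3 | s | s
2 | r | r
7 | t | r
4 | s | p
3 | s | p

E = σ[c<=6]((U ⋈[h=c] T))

σ filters on c, owned by the right side.
E' = (U ⋈[h=c] σ[c<=6](T))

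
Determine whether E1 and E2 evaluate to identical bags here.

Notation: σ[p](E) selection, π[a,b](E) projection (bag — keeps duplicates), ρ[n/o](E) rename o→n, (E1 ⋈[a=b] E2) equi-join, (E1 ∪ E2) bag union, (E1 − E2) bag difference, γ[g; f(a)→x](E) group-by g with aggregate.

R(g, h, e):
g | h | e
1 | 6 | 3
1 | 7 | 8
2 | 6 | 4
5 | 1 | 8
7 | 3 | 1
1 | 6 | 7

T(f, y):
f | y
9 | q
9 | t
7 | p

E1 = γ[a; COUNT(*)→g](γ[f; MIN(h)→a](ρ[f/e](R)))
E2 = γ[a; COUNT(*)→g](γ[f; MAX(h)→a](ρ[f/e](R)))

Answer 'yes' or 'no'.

E1 subexpression sizes:
  R → 6
  ρ[f/e](R) → 6
  γ[f; MIN(h)→a](ρ[f/e](R)) → 5
  γ[a; COUNT(*)→g](γ[f; MIN(h)→a](ρ[f/e](R))) → 3
E2 subexpression sizes:
  R → 6
  ρ[f/e](R) → 6
  γ[f; MAX(h)→a](ρ[f/e](R)) → 5
  γ[a; COUNT(*)→g](γ[f; MAX(h)→a](ρ[f/e](R))) → 3

E1 result:
a | g
1 | 1
3 | 1
6 | 3
E2 result:
a | g
3 | 1
6 | 3
7 | 1
Witness: (7, 1) appears 0× in E1 but 1× in E2.

no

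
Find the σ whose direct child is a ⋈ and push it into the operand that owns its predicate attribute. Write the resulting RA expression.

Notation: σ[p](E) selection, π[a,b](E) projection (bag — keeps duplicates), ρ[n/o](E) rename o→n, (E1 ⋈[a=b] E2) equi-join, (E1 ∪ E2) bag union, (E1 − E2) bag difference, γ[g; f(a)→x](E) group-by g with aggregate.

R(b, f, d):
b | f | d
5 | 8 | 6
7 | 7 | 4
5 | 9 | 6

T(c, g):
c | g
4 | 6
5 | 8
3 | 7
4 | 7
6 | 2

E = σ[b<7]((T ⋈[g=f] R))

σ filters on b, owned by the right side.
E' = (T ⋈[g=f] σ[b<7](R))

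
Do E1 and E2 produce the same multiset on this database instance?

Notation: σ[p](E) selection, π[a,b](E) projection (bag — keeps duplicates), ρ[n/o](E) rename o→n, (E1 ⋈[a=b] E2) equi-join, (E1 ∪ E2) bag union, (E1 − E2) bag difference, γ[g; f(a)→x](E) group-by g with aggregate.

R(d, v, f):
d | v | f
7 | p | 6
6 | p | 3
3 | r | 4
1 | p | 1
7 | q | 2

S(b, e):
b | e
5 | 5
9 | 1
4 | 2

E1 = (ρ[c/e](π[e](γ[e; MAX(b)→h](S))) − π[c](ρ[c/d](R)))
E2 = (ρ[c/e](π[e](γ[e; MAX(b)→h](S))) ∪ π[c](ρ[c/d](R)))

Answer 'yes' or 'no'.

E1 stepwise |·|:
  S → 3
  γ[e; MAX(b)→h](S) → 3
  π[e](γ[e; MAX(b)→h](S)) → 3
  ρ[c/e](π[e](γ[e; MAX(b)→h](S))) → 3
  R → 5
  ρ[c/d](R) → 5
  π[c](ρ[c/d](R)) → 5
  (ρ[c/e](π[e](γ[e; MAX(b)→h](S))) − π[c](ρ[c/d](R))) → 2
E2 stepwise |·|:
  S → 3
  γ[e; MAX(b)→h](S) → 3
  π[e](γ[e; MAX(b)→h](S)) → 3
  ρ[c/e](π[e](γ[e; MAX(b)→h](S))) → 3
  R → 5
  ρ[c/d](R) → 5
  π[c](ρ[c/d](R)) → 5
  (ρ[c/e](π[e](γ[e; MAX(b)→h](S))) ∪ π[c](ρ[c/d](R))) → 8

E1 result:
c
2
5
E2 result:
c
1
1
2
3
5
6
7
7
Witness: (6,) appears 0× in E1 but 1× in E2.

no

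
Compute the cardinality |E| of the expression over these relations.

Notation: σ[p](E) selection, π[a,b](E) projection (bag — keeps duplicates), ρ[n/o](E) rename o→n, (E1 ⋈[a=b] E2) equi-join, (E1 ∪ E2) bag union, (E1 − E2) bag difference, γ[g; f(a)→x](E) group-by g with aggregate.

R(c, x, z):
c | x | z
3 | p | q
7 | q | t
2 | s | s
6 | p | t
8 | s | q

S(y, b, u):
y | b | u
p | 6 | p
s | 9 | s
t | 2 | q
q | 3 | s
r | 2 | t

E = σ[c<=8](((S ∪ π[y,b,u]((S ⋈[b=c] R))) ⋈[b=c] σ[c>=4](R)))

Stepwise |·|:
  S → 5
  S → 5
  R → 5
  (S ⋈[b=c] R) → 4
  π[y,b,u]((S ⋈[b=c] R)) → 4
  (S ∪ π[y,b,u]((S ⋈[b=c] R))) → 9
  R → 5
  σ[c>=4](R) → 3
  ((S ∪ π[y,b,u]((S ⋈[b=c] R))) ⋈[b=c] σ[c>=4](R)) → 2
  σ[c<=8](((S ∪ π[y,b,u]((S ⋈[b=c] R))) ⋈[b=c] σ[c>=4](R))) → 2

|E| = 2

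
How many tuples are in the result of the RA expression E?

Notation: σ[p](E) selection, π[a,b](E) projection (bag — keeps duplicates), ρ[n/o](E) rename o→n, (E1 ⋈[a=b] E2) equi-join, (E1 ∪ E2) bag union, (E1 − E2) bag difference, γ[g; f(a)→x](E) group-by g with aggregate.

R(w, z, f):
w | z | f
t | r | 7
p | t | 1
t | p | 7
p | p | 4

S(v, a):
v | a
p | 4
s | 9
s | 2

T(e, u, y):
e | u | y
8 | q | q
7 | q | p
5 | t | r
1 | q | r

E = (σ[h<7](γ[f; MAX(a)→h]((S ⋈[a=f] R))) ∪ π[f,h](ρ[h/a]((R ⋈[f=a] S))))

Stepwise |·|:
  S → 3
  R → 4
  (S ⋈[a=f] R) → 1
  γ[f; MAX(a)→h]((S ⋈[a=f] R)) → 1
  σ[h<7](γ[f; MAX(a)→h]((S ⋈[a=f] R))) → 1
  R → 4
  S → 3
  (R ⋈[f=a] S) → 1
  ρ[h/a]((R ⋈[f=a] S)) → 1
  π[f,h](ρ[h/a]((R ⋈[f=a] S))) → 1
  (σ[h<7](γ[f; MAX(a)→h]((S ⋈[a=f] R))) ∪ π[f,h](ρ[h/a]((R ⋈[f=a] S)))) → 2

|E| = 2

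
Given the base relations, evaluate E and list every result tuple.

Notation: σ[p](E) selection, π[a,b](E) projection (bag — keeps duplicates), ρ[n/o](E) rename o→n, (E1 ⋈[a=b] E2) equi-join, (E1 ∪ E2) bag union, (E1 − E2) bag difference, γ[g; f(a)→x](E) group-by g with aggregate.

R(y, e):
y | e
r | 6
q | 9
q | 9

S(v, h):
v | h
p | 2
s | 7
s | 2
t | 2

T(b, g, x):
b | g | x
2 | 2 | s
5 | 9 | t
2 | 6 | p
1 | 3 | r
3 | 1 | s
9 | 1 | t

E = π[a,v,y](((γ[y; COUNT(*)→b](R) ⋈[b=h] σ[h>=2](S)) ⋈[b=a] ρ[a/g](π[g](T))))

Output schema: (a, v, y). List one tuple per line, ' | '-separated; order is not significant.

Subexpression sizes:
  R → 3
  γ[y; COUNT(*)→b](R) → 2
  S → 4
  σ[h>=2](S) → 4
  (γ[y; COUNT(*)→b](R) ⋈[b=h] σ[h>=2](S)) → 3
  T → 6
  π[g](T) → 6
  ρ[a/g](π[g](T)) → 6
  ((γ[y; COUNT(*)→b](R) ⋈[b=h] σ[h>=2](S)) ⋈[b=a] ρ[a/g](π[g](T))) → 3
  π[a,v,y](((γ[y; COUNT(*)→b](R) ⋈[b=h] σ[h>=2](S)) ⋈[b=a] ρ[a/g](π[g](T)))) → 3

== RESULT ==
a | v | y
2 | p | q
2 | s | q
2 | t | q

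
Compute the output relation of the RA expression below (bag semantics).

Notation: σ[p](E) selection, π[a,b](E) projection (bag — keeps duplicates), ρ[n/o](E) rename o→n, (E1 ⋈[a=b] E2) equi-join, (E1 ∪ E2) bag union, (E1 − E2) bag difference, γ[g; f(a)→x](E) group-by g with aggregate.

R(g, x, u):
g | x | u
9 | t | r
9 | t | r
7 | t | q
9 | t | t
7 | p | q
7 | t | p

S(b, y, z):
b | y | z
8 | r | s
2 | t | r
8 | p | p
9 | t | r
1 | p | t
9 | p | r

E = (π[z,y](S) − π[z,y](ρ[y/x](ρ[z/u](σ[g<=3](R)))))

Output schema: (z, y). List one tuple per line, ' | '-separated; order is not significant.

Stepwise |·|:
  S → 6
  π[z,y](S) → 6
  R → 6
  σ[g<=3](R) → 0
  ρ[z/u](σ[g<=3](R)) → 0
  ρ[y/x](ρ[z/u](σ[g<=3](R))) → 0
  π[z,y](ρ[y/x](ρ[z/u](σ[g<=3](R)))) → 0
  (π[z,y](S) − π[z,y](ρ[y/x](ρ[z/u](σ[g<=3](R))))) → 6

== RESULT ==
z | y
p | p
r | p
r | t
r | t
s | r
t | p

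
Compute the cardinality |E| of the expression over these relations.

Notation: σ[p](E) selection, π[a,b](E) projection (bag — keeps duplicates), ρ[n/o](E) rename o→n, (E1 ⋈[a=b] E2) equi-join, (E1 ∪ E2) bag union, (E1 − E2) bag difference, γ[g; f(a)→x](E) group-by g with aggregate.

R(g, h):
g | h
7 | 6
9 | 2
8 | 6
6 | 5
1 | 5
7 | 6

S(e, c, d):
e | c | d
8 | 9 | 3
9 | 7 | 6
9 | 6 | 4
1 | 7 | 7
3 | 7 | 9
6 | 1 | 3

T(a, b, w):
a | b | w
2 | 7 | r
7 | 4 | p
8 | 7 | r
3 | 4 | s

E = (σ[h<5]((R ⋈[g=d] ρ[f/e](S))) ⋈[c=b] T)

Row counts bottom-up:
  R → 6
  S → 6
  ρ[f/e](S) → 6
  (R ⋈[g=d] ρ[f/e](S)) → 4
  σ[h<5]((R ⋈[g=d] ρ[f/e](S))) → 1
  T → 4
  (σ[h<5]((R ⋈[g=d] ρ[f/e](S))) ⋈[c=b] T) → 2

|E| = 2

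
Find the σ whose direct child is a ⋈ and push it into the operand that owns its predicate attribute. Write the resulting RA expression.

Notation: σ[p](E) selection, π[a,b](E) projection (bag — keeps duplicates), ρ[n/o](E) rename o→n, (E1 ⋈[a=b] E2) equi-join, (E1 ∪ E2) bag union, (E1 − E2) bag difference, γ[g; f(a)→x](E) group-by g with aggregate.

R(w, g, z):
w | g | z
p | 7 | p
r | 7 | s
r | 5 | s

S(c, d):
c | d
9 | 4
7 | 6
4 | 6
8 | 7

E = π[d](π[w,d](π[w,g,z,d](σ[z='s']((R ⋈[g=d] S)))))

σ filters on z, owned by the left side.
E' = π[d](π[w,d](π[w,g,z,d]((σ[z='s'](R) ⋈[g=d] S))))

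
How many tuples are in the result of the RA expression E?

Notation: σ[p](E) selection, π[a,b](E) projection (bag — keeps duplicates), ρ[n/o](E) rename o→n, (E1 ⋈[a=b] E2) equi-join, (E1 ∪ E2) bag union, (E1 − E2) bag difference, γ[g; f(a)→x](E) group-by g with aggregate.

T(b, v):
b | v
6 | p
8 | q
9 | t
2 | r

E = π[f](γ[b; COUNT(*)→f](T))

Stepwise |·|:
  T → 4
  γ[b; COUNT(*)→f](T) → 4
  π[f](γ[b; COUNT(*)→f](T)) → 4

|E| = 4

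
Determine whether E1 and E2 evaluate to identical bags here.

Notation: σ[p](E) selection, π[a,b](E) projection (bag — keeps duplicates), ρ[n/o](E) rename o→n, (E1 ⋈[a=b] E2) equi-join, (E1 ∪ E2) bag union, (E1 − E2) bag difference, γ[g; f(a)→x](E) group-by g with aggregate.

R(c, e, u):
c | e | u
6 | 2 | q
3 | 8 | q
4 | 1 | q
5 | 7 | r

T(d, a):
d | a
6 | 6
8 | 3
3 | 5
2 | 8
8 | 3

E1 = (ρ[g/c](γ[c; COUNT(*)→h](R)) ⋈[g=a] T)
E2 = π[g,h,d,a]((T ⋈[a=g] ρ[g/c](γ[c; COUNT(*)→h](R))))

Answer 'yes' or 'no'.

E1 row counts bottom-up:
  R → 4
  γ[c; COUNT(*)→h](R) → 4
  ρ[g/c](γ[c; COUNT(*)→h](R)) → 4
  T → 5
  (ρ[g/c](γ[c; COUNT(*)→h](R)) ⋈[g=a] T) → 4
E2 row counts bottom-up:
  T → 5
  R → 4
  γ[c; COUNT(*)→h](R) → 4
  ρ[g/c](γ[c; COUNT(*)→h](R)) → 4
  (T ⋈[a=g] ρ[g/c](γ[c; COUNT(*)→h](R))) → 4
  π[g,h,d,a]((T ⋈[a=g] ρ[g/c](γ[c; COUNT(*)→h](R)))) → 4

E1 and E2 produce the same multiset:
g | h | d | a
3 | 1 | 8 | 3
3 | 1 | 8 | 3
5 | 1 | 3 | 5
6 | 1 | 6 | 6

yes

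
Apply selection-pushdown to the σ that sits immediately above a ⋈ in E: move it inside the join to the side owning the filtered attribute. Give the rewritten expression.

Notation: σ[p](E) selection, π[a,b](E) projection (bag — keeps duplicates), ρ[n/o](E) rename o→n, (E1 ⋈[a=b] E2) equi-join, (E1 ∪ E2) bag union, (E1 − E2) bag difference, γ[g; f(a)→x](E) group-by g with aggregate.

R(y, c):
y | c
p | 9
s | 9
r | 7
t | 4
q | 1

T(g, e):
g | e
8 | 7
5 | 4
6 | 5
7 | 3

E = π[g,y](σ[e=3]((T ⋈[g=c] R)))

σ filters on e, owned by the left side.
E' = π[g,y]((σ[e=3](T) ⋈[g=c] R))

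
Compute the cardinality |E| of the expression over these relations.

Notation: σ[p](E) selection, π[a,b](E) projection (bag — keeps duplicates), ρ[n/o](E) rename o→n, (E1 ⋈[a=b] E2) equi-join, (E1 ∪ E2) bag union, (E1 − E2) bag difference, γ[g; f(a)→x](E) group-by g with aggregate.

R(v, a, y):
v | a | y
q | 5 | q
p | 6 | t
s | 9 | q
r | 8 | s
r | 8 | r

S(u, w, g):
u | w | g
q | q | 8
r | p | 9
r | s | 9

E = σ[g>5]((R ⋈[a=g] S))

Stepwise |·|:
  R → 5
  S → 3
  (R ⋈[a=g] S) → 4
  σ[g>5]((R ⋈[a=g] S)) → 4

|E| = 4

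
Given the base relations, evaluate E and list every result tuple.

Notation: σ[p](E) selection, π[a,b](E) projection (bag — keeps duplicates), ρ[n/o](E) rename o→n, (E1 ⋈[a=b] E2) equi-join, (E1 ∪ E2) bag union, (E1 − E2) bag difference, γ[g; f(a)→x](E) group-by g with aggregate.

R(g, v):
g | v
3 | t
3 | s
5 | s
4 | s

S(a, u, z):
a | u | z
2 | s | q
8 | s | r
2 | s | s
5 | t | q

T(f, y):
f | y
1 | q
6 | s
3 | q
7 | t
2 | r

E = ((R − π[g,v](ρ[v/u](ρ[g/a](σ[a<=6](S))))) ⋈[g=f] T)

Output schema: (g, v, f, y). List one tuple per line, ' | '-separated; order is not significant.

Subexpression sizes:
  R → 4
  S → 4
  σ[a<=6](S) → 3
  ρ[g/a](σ[a<=6](S)) → 3
  ρ[v/u](ρ[g/a](σ[a<=6](S))) → 3
  π[g,v](ρ[v/u](ρ[g/a](σ[a<=6](S)))) → 3
  (R − π[g,v](ρ[v/u](ρ[g/a](σ[a<=6](S))))) → 4
  T → 5
  ((R − π[g,v](ρ[v/u](ρ[g/a](σ[a<=6](S))))) ⋈[g=f] T) → 2

== RESULT ==
g | v | f | y
3 | s | 3 | q
3 | t | 3 | q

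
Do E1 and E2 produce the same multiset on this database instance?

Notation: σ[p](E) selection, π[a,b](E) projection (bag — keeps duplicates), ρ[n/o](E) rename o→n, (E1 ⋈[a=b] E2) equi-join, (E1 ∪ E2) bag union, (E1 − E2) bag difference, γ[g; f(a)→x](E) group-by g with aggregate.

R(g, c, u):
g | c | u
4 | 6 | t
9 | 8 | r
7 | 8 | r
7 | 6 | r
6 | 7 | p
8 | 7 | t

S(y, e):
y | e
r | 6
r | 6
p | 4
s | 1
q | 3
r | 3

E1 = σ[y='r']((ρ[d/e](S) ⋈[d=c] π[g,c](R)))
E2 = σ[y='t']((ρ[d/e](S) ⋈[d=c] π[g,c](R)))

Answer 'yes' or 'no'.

E1 subexpression sizes:
  S → 6
  ρ[d/e](S) → 6
  R → 6
  π[g,c](R) → 6
  (ρ[d/e](S) ⋈[d=c] π[g,c](R)) → 4
  σ[y='r']((ρ[d/e](S) ⋈[d=c] π[g,c](R))) → 4
E2 subexpression sizes:
  S → 6
  ρ[d/e](S) → 6
  R → 6
  π[g,c](R) → 6
  (ρ[d/e](S) ⋈[d=c] π[g,c](R)) → 4
  σ[y='t']((ρ[d/e](S) ⋈[d=c] π[g,c](R))) → 0

E1 result:
y | d | g | c
r | 6 | 4 | 6
r | 6 | 4 | 6
r | 6 | 7 | 6
r | 6 | 7 | 6
E2 result:
y | d | g | c
(0 rows)
Witness: ('r', 6, 4, 6) appears 2× in E1 but 0× in E2.

no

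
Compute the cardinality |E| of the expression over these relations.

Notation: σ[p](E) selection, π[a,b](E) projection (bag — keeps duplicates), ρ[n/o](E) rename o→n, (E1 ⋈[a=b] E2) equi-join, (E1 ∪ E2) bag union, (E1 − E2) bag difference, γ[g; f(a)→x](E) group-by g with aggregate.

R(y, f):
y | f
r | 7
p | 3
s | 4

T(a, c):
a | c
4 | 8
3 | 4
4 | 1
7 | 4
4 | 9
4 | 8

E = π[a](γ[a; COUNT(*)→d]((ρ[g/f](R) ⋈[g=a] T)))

Per-node cardinality:
  R → 3
  ρ[g/f](R) → 3
  T → 6
  (ρ[g/f](R) ⋈[g=a] T) → 6
  γ[a; COUNT(*)→d]((ρ[g/f](R) ⋈[g=a] T)) → 3
  π[a](γ[a; COUNT(*)→d]((ρ[g/f](R) ⋈[g=a] T))) → 3

|E| = 3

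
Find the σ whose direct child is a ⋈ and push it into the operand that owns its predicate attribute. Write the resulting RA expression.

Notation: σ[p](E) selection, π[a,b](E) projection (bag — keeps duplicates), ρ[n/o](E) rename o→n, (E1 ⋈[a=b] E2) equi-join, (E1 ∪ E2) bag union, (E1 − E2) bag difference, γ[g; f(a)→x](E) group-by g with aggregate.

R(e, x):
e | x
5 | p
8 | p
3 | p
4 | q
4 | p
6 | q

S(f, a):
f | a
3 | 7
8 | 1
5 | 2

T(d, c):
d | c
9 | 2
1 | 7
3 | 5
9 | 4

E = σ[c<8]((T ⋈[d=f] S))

σ filters on c, owned by the left side.
E' = (σ[c<8](T) ⋈[d=f] S)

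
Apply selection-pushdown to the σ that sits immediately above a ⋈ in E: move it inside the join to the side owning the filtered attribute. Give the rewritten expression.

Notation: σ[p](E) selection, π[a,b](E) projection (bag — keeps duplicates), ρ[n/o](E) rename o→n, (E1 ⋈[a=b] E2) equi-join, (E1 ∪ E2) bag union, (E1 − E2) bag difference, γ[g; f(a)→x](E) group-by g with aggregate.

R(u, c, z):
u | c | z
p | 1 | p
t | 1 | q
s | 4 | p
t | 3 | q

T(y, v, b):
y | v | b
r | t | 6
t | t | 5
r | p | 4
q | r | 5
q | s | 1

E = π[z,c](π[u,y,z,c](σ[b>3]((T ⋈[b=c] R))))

σ filters on b, owned by the left side.
E' = π[z,c](π[u,y,z,c]((σ[b>3](T) ⋈[b=c] R)))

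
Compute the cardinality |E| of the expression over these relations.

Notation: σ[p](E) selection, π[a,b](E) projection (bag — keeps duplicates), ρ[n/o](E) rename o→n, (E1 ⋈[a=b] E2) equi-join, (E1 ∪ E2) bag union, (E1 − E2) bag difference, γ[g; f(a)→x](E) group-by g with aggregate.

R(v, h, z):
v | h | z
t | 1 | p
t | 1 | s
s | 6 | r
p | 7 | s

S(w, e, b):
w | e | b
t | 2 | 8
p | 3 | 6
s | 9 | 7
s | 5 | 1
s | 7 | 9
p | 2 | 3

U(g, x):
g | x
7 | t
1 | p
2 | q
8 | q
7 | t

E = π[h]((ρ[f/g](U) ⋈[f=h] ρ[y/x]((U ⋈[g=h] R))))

Stepwise |·|:
  U → 5
  ρ[f/g](U) → 5
  U → 5
  R → 4
  (U ⋈[g=h] R) → 4
  ρ[y/x]((U ⋈[g=h] R)) → 4
  (ρ[f/g](U) ⋈[f=h] ρ[y/x]((U ⋈[g=h] R))) → 6
  π[h]((ρ[f/g](U) ⋈[f=h] ρ[y/x]((U ⋈[g=h] R)))) → 6

|E| = 6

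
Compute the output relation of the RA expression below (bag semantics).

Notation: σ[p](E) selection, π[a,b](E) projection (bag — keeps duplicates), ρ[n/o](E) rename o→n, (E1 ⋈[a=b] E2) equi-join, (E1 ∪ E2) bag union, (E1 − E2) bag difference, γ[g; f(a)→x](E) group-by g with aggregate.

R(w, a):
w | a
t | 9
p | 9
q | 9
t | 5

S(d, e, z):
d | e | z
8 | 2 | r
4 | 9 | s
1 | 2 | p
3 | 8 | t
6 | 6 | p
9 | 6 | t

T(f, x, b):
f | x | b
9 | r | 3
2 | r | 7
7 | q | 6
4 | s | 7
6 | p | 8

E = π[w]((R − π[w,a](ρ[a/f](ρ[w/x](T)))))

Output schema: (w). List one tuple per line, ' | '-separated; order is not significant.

Stepwise |·|:
  R → 4
  T → 5
  ρ[w/x](T) → 5
  ρ[a/f](ρ[w/x](T)) → 5
  π[w,a](ρ[a/f](ρ[w/x](T))) → 5
  (R − π[w,a](ρ[a/f](ρ[w/x](T)))) → 4
  π[w]((R − π[w,a](ρ[a/f](ρ[w/x](T))))) → 4

== RESULT ==
w
p
q
t
t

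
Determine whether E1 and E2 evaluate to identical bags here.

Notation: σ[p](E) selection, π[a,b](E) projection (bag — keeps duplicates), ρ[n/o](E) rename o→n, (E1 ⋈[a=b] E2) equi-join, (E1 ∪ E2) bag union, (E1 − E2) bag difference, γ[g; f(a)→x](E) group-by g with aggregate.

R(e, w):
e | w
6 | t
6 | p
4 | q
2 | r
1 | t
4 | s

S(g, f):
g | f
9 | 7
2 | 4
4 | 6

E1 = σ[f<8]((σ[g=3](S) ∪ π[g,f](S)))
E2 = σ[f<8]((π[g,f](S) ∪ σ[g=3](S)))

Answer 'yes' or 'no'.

E1 stepwise |·|:
  S → 3
  σ[g=3](S) → 0
  S → 3
  π[g,f](S) → 3
  (σ[g=3](S) ∪ π[g,f](S)) → 3
  σ[f<8]((σ[g=3](S) ∪ π[g,f](S))) → 3
E2 stepwise |·|:
  S → 3
  π[g,f](S) → 3
  S → 3
  σ[g=3](S) → 0
  (π[g,f](S) ∪ σ[g=3](S)) → 3
  σ[f<8]((π[g,f](S) ∪ σ[g=3](S))) → 3

E1 and E2 produce the same multiset:
g | f
2 | 4
4 | 6
9 | 7

yes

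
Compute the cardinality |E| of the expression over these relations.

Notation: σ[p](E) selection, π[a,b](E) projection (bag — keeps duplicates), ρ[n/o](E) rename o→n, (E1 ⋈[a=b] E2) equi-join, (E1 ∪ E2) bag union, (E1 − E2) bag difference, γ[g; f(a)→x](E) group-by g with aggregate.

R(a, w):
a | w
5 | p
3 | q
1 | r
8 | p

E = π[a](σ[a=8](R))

Stepwise |·|:
  R → 4
  σ[a=8](R) → 1
  π[a](σ[a=8](R)) → 1

|E| = 1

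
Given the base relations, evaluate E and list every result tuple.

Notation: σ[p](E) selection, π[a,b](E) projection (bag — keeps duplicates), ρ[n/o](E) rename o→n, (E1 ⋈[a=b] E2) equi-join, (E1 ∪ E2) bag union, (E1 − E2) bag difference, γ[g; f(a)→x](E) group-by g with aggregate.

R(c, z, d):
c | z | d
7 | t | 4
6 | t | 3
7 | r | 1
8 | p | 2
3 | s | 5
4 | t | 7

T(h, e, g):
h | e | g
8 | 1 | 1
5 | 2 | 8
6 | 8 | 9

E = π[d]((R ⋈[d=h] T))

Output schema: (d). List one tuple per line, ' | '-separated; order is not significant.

Per-node cardinality:
  R → 6
  T → 3
  (R ⋈[d=h] T) → 1
  π[d]((R ⋈[d=h] T)) → 1

== RESULT ==
d
5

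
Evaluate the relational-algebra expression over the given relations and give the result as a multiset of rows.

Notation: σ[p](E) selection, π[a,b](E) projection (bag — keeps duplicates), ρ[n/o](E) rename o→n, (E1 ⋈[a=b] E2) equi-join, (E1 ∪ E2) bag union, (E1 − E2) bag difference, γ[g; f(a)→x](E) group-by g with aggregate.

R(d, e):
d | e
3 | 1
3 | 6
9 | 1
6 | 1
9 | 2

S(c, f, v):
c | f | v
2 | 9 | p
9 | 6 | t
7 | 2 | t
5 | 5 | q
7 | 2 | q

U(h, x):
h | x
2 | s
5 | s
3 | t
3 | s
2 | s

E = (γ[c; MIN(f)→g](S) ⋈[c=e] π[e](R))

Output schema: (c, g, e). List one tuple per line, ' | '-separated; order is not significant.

Per-node cardinality:
  S → 5
  γ[c; MIN(f)→g](S) → 4
  R → 5
  π[e](R) → 5
  (γ[c; MIN(f)→g](S) ⋈[c=e] π[e](R)) → 1

== RESULT ==
c | g | e
2 | 9 | 2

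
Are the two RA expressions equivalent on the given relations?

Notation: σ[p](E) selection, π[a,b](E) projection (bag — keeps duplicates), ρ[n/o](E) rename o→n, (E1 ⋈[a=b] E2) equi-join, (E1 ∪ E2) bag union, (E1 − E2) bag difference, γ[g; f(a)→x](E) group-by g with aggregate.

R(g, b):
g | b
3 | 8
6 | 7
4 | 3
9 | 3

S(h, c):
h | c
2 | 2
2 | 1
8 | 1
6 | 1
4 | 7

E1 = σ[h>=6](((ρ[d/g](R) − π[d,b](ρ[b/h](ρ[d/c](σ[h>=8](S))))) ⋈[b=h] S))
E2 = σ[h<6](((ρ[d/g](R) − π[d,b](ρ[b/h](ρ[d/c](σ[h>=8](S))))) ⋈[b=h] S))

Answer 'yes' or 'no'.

E1 per-node cardinality:
  R → 4
  ρ[d/g](R) → 4
  S → 5
  σ[h>=8](S) → 1
  ρ[d/c](σ[h>=8](S)) → 1
  ρ[b/h](ρ[d/c](σ[h>=8](S))) → 1
  π[d,b](ρ[b/h](ρ[d/c](σ[h>=8](S)))) → 1
  (ρ[d/g](R) − π[d,b](ρ[b/h](ρ[d/c](σ[h>=8](S))))) → 4
  S → 5
  ((ρ[d/g](R) − π[d,b](ρ[b/h](ρ[d/c](σ[h>=8](S))))) ⋈[b=h] S) → 1
  σ[h>=6](((ρ[d/g](R) − π[d,b](ρ[b/h](ρ[d/c](σ[h>=8](S))))) ⋈[b=h] S)) → 1
E2 per-node cardinality:
  R → 4
  ρ[d/g](R) → 4
  S → 5
  σ[h>=8](S) → 1
  ρ[d/c](σ[h>=8](S)) → 1
  ρ[b/h](ρ[d/c](σ[h>=8](S))) → 1
  π[d,b](ρ[b/h](ρ[d/c](σ[h>=8](S)))) → 1
  (ρ[d/g](R) − π[d,b](ρ[b/h](ρ[d/c](σ[h>=8](S))))) → 4
  S → 5
  ((ρ[d/g](R) − π[d,b](ρ[b/h](ρ[d/c](σ[h>=8](S))))) ⋈[b=h] S) → 1
  σ[h<6](((ρ[d/g](R) − π[d,b](ρ[b/h](ρ[d/c](σ[h>=8](S))))) ⋈[b=h] S)) → 0

E1 result:
d | b | h | c
3 | 8 | 8 | 1
E2 result:
d | b | h | c
(0 rows)
Witness: (3, 8, 8, 1) appears 1× in E1 but 0× in E2.

no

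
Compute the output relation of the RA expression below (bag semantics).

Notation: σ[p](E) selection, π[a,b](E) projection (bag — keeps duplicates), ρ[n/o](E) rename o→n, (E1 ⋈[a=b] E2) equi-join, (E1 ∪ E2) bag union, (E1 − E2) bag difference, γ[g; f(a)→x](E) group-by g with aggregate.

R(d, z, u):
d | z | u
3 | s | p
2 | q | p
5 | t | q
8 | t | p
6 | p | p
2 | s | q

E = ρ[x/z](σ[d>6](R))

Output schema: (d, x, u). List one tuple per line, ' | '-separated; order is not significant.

Stepwise |·|:
  R → 6
  σ[d>6](R) → 1
  ρ[x/z](σ[d>6](R)) → 1

== RESULT ==
d | x | u
8 | t | p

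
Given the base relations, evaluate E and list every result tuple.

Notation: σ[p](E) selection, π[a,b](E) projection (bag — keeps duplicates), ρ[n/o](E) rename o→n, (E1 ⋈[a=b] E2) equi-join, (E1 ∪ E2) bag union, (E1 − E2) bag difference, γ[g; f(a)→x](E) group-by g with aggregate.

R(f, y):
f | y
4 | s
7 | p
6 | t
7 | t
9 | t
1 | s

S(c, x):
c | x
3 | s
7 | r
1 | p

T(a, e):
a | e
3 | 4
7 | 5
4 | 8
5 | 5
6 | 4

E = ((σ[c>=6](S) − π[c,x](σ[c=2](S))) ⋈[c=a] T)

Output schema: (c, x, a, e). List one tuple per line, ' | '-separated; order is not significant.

Subexpression sizes:
  S → 3
  σ[c>=6](S) → 1
  S → 3
  σ[c=2](S) → 0
  π[c,x](σ[c=2](S)) → 0
  (σ[c>=6](S) − π[c,x](σ[c=2](S))) → 1
  T → 5
  ((σ[c>=6](S) − π[c,x](σ[c=2](S))) ⋈[c=a] T) → 1

== RESULT ==
c | x | a | e
7 | r | 7 | 5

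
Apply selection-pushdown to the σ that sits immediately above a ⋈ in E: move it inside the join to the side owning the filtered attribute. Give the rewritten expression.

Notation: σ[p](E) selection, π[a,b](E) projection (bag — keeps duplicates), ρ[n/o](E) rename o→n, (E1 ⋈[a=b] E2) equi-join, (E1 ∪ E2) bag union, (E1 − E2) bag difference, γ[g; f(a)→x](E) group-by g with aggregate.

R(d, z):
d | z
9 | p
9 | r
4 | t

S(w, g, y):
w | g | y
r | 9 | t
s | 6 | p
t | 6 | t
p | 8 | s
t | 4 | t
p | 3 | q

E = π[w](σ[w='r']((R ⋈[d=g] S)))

σ filters on w, owned by the right side.
E' = π[w]((R ⋈[d=g] σ[w='r'](S)))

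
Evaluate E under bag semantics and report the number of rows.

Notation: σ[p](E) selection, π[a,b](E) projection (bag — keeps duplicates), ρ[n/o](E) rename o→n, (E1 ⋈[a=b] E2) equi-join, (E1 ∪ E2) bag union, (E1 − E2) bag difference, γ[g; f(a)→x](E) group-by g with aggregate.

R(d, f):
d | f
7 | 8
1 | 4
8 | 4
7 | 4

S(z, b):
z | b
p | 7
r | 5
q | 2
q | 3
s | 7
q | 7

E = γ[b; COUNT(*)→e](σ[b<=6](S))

Per-node cardinality:
  S → 6
  σ[b<=6](S) → 3
  γ[b; COUNT(*)→e](σ[b<=6](S)) → 3

|E| = 3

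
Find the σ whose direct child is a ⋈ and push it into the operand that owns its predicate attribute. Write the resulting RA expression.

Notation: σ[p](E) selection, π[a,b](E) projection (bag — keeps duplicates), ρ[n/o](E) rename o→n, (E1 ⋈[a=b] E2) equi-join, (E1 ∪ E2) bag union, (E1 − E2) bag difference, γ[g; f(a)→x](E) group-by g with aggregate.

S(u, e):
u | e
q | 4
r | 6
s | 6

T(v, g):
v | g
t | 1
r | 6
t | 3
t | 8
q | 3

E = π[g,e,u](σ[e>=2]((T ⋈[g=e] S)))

σ filters on e, owned by the right side.
E' = π[g,e,u]((T ⋈[g=e] σ[e>=2](S)))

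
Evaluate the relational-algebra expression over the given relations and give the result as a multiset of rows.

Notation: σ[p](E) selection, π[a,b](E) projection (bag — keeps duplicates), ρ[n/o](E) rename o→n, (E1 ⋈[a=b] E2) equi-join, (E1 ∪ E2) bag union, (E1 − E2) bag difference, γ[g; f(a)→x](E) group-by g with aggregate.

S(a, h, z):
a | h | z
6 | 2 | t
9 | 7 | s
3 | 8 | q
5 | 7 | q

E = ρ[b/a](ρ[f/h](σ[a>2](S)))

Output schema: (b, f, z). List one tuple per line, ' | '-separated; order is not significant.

Subexpression sizes:
  S → 4
  σ[a>2](S) → 4
  ρ[f/h](σ[a>2](S)) → 4
  ρ[b/a](ρ[f/h](σ[a>2](S))) → 4

== RESULT ==
b | f | z
3 | 8 | q
5 | 7 | q
6 | 2 | t
9 | 7 | s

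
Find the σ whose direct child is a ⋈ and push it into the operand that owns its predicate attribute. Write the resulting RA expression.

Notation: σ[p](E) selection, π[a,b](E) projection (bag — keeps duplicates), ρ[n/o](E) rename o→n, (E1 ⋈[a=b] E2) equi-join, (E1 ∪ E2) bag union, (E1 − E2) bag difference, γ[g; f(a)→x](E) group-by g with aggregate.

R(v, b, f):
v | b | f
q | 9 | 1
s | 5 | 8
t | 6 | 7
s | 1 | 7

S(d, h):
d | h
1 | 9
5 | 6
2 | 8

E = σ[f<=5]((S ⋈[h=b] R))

σ filters on f, owned by the right side.
E' = (S ⋈[h=b] σ[f<=5](R))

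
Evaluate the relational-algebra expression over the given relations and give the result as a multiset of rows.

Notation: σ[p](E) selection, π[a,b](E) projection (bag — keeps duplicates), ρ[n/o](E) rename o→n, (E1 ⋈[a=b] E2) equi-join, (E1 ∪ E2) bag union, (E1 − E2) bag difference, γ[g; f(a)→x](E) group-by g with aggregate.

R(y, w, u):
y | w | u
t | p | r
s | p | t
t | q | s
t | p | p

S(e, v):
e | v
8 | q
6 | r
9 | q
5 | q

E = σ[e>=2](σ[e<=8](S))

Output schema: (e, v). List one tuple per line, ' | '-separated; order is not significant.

Subexpression sizes:
  S → 4
  σ[e<=8](S) → 3
  σ[e>=2](σ[e<=8](S)) → 3

== RESULT ==
e | v
5 | q
6 | r
8 | q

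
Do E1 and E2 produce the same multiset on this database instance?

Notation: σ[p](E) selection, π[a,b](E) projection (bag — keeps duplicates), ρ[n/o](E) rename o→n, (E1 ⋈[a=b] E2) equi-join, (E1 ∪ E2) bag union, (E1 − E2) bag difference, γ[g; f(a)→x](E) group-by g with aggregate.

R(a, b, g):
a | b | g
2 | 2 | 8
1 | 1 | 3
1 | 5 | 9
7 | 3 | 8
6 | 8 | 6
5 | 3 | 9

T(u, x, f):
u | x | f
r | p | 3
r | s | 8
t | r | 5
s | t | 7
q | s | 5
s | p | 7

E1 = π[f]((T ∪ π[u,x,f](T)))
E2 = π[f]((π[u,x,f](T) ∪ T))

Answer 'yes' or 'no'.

E1 per-node cardinality:
  T → 6
  T → 6
  π[u,x,f](T) → 6
  (T ∪ π[u,x,f](T)) → 12
  π[f]((T ∪ π[u,x,f](T))) → 12
E2 per-node cardinality:
  T → 6
  π[u,x,f](T) → 6
  T → 6
  (π[u,x,f](T) ∪ T) → 12
  π[f]((π[u,x,f](T) ∪ T)) → 12

E1 and E2 produce the same multiset:
f
3
3
5
5
5
5
7
7
7
7
8
8

yes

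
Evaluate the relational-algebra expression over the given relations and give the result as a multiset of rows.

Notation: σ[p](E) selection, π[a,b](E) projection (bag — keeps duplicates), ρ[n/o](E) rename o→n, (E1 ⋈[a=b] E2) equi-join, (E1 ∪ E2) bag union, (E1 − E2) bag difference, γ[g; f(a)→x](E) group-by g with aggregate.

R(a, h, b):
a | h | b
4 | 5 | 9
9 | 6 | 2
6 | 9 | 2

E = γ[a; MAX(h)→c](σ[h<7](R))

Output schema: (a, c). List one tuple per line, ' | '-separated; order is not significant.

Row counts bottom-up:
  R → 3
  σ[h<7](R) → 2
  γ[a; MAX(h)→c](σ[h<7](R)) → 2

== RESULT ==
a | c
4 | 5
9 | 6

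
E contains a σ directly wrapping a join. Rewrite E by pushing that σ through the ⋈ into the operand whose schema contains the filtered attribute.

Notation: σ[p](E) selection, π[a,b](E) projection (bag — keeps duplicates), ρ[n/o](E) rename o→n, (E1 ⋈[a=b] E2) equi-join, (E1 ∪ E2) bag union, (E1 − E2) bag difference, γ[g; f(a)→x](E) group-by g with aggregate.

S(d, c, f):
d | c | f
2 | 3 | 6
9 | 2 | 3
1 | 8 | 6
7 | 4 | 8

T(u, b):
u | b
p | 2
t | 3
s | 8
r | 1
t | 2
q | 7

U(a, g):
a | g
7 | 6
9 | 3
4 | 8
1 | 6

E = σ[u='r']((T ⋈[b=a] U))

σ filters on u, owned by the left side.
E' = (σ[u='r'](T) ⋈[b=a] U)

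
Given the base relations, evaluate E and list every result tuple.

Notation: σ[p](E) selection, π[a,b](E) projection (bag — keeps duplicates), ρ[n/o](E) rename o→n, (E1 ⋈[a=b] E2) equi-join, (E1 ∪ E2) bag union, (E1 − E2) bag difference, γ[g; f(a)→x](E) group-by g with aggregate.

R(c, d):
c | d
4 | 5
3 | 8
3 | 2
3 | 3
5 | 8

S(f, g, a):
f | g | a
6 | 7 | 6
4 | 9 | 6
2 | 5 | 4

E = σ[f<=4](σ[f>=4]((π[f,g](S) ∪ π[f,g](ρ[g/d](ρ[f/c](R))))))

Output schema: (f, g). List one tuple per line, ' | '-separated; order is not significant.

Row counts bottom-up:
  S → 3
  π[f,g](S) → 3
  R → 5
  ρ[f/c](R) → 5
  ρ[g/d](ρ[f/c](R)) → 5
  π[f,g](ρ[g/d](ρ[f/c](R))) → 5
  (π[f,g](S) ∪ π[f,g](ρ[g/d](ρ[f/c](R)))) → 8
  σ[f>=4]((π[f,g](S) ∪ π[f,g](ρ[g/d](ρ[f/c](R))))) → 4
  σ[f<=4](σ[f>=4]((π[f,g](S) ∪ π[f,g](ρ[g/d](ρ[f/c](R)))))) → 2

== RESULT ==
f | g
4 | 5
4 | 9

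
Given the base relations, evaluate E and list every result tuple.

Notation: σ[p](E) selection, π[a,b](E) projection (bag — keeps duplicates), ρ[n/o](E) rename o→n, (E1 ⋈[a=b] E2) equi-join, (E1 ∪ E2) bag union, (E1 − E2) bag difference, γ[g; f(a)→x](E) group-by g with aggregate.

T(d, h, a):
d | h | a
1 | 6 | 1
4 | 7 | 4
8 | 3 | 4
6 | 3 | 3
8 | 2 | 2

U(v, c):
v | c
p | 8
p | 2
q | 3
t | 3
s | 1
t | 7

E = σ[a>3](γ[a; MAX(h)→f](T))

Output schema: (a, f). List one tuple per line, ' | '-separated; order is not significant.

Per-node cardinality:
  T → 5
  γ[a; MAX(h)→f](T) → 4
  σ[a>3](γ[a; MAX(h)→f](T)) → 1

== RESULT ==
a | f
4 | 7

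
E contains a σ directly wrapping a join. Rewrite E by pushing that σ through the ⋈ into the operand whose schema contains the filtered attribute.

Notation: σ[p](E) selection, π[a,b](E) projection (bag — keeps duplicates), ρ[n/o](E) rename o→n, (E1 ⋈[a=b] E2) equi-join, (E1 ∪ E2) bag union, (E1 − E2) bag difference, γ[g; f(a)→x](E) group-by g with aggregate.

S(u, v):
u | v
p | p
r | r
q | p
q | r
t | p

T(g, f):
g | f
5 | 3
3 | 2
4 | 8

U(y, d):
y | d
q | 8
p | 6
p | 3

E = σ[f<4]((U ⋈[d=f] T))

σ filters on f, owned by the right side.
E' = (U ⋈[d=f] σ[f<4](T))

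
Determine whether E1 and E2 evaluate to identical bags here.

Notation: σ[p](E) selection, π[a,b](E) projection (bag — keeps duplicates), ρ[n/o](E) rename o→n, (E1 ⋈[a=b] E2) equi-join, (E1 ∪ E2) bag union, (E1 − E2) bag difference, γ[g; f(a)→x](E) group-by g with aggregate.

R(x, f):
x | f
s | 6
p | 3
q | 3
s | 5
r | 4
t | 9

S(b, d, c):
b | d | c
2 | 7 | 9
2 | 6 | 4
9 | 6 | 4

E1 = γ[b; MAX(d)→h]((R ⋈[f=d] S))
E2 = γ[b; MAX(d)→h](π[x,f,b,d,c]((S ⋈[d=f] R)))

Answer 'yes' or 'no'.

E1 row counts bottom-up:
  R → 6
  S → 3
  (R ⋈[f=d] S) → 2
  γ[b; MAX(d)→h]((R ⋈[f=d] S)) → 2
E2 row counts bottom-up:
  S → 3
  R → 6
  (S ⋈[d=f] R) → 2
  π[x,f,b,d,c]((S ⋈[d=f] R)) → 2
  γ[b; MAX(d)→h](π[x,f,b,d,c]((S ⋈[d=f] R))) → 2

E1 and E2 produce the same multiset:
b | h
2 | 6
9 | 6

yes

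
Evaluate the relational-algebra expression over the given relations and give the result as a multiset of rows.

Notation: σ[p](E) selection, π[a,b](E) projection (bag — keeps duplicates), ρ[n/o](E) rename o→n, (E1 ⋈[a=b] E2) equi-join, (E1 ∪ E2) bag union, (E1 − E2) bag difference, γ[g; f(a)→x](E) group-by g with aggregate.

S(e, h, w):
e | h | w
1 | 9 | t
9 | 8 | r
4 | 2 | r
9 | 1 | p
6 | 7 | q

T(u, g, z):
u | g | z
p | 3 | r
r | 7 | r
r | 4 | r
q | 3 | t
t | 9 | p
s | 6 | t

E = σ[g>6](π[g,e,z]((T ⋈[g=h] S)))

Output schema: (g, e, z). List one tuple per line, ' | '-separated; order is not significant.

Subexpression sizes:
  T → 6
  S → 5
  (T ⋈[g=h] S) → 2
  π[g,e,z]((T ⋈[g=h] S)) → 2
  σ[g>6](π[g,e,z]((T ⋈[g=h] S))) → 2

== RESULT ==
g | e | z
7 | 6 | r
9 | 1 | p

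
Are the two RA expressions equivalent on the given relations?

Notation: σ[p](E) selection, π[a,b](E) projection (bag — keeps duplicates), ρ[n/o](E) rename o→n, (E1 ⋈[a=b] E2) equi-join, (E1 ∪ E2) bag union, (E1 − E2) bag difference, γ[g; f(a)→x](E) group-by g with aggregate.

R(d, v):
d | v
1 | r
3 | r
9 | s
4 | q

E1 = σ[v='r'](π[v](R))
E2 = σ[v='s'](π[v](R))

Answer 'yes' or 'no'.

E1 per-node cardinality:
  R → 4
  π[v](R) → 4
  σ[v='r'](π[v](R)) → 2
E2 per-node cardinality:
  R → 4
  π[v](R) → 4
  σ[v='s'](π[v](R)) → 1

E1 result:
v
r
r
E2 result:
v
s
Witness: ('s',) appears 0× in E1 but 1× in E2.

no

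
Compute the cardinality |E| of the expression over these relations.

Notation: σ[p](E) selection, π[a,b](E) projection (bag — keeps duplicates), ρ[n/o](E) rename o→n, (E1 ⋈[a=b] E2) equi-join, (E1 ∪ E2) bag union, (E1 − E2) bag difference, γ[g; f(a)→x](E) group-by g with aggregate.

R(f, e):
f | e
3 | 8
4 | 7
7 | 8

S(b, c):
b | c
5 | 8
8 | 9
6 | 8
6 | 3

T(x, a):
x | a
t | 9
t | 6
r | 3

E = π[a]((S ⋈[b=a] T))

Subexpression sizes:
  S → 4
  T → 3
  (S ⋈[b=a] T) → 2
  π[a]((S ⋈[b=a] T)) → 2

|E| = 2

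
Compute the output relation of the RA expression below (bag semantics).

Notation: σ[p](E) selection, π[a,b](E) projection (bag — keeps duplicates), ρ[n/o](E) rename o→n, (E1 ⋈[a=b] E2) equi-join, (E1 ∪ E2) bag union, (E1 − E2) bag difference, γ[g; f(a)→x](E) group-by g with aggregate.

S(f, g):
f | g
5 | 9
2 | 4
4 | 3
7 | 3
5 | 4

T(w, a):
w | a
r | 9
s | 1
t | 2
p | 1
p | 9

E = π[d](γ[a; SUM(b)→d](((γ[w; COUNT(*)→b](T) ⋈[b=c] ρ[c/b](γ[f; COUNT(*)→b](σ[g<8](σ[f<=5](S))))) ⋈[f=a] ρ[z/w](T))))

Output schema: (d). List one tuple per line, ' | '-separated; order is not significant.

Stepwise |·|:
  T → 5
  γ[w; COUNT(*)→b](T) → 4
  S → 5
  σ[f<=5](S) → 4
  σ[g<8](σ[f<=5](S)) → 3
  γ[f; COUNT(*)→b](σ[g<8](σ[f<=5](S))) → 3
  ρ[c/b](γ[f; COUNT(*)→b](σ[g<8](σ[f<=5](S)))) → 3
  (γ[w; COUNT(*)→b](T) ⋈[b=c] ρ[c/b](γ[f; COUNT(*)→b](σ[g<8](σ[f<=5](S))))) → 9
  T → 5
  ρ[z/w](T) → 5
  ((γ[w; COUNT(*)→b](T) ⋈[b=c] ρ[c/b](γ[f; COUNT(*)→b](σ[g<8](σ[f<=5](S))))) ⋈[f=a] ρ[z/w](T)) → 3
  γ[a; SUM(b)→d](((γ[w; COUNT(*)→b](T) ⋈[b=c] ρ[c/b](γ[f; COUNT(*)→b](σ[g<8](σ[f<=5](S))))) ⋈[f=a] ρ[z/w](T))) → 1
  π[d](γ[a; SUM(b)→d](((γ[w; COUNT(*)→b](T) ⋈[b=c] ρ[c/b](γ[f; COUNT(*)→b](σ[g<8](σ[f<=5](S))))) ⋈[f=a] ρ[z/w](T)))) → 1

== RESULT ==
d
3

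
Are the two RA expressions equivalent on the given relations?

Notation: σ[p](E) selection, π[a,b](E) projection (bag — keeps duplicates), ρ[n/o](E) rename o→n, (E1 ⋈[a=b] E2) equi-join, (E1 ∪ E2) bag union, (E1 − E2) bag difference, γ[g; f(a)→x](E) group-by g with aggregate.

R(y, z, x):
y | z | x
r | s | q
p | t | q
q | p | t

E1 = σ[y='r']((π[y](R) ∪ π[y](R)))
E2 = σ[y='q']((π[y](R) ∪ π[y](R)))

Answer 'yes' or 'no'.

E1 stepwise |·|:
  R → 3
  π[y](R) → 3
  R → 3
  π[y](R) → 3
  (π[y](R) ∪ π[y](R)) → 6
  σ[y='r']((π[y](R) ∪ π[y](R))) → 2
E2 stepwise |·|:
  R → 3
  π[y](R) → 3
  R → 3
  π[y](R) → 3
  (π[y](R) ∪ π[y](R)) → 6
  σ[y='q']((π[y](R) ∪ π[y](R))) → 2

E1 result:
y
r
r
E2 result:
y
q
q
Witness: ('q',) appears 0× in E1 but 2× in E2.

no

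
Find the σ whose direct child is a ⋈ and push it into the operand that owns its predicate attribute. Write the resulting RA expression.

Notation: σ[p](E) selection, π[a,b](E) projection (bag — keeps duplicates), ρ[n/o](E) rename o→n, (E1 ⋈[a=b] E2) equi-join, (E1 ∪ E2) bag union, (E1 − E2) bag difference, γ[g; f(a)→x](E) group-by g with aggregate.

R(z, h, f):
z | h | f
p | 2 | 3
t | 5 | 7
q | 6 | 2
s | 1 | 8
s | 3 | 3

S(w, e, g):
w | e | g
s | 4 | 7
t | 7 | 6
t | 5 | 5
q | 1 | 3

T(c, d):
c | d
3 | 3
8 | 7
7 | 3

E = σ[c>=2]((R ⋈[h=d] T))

σ filters on c, owned by the right side.
E' = (R ⋈[h=d] σ[c>=2](T))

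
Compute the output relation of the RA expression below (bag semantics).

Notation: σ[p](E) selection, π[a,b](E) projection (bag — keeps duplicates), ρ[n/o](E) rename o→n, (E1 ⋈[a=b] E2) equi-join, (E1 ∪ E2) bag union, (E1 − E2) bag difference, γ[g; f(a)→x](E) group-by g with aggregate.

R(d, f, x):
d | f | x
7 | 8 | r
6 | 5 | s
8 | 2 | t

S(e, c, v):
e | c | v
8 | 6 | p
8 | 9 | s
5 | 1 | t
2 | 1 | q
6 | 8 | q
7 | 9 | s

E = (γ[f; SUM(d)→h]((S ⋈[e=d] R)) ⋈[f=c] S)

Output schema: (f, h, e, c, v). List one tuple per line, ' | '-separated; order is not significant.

Per-node cardinality:
  S → 6
  R → 3
  (S ⋈[e=d] R) → 4
  γ[f; SUM(d)→h]((S ⋈[e=d] R)) → 3
  S → 6
  (γ[f; SUM(d)→h]((S ⋈[e=d] R)) ⋈[f=c] S) → 1

== RESULT ==
f | h | e | c | v
8 | 7 | 6 | 8 | q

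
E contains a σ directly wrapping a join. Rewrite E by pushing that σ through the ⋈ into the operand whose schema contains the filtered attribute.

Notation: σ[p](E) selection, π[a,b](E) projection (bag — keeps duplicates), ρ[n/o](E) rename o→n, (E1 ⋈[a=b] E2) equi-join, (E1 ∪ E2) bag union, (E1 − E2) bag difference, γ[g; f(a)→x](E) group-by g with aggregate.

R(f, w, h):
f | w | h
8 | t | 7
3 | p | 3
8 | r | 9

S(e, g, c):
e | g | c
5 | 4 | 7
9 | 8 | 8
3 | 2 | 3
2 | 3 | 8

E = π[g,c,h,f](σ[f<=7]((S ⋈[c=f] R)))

σ filters on f, owned by the right side.
E' = π[g,c,h,f]((S ⋈[c=f] σ[f<=7](R)))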